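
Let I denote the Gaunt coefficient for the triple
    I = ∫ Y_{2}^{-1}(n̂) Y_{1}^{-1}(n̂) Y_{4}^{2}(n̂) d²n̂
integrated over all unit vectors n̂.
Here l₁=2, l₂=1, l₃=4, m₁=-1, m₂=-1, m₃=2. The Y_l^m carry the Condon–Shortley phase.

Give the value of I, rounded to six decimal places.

|2−1|≤4≤2+1 violated ⇒ I = 0

0.000000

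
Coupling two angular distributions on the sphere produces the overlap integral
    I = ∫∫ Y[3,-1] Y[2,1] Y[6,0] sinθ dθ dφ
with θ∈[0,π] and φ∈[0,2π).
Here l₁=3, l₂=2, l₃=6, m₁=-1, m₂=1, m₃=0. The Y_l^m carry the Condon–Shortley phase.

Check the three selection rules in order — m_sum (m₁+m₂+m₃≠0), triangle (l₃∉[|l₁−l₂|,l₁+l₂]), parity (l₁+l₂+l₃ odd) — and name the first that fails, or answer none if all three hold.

triangle

Σmᵢ = 0  ✓
l₃∈[|l₁−l₂|,l₁+l₂]=[1,5], have l₃=6  ✗
Σlᵢ = 11 ⇒ odd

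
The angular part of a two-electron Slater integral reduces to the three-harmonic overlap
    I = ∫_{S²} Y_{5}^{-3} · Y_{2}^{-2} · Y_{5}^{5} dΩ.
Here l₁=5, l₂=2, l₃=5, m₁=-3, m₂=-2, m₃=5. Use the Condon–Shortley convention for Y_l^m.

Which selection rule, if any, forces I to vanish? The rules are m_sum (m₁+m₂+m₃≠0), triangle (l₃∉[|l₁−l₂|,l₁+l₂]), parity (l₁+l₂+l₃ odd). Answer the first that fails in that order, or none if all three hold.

Σmᵢ = 0  ✓
l₃∈[|l₁−l₂|,l₁+l₂]=[3,7], have l₃=5  ✓
Σlᵢ = 12 ⇒ even  ✓

none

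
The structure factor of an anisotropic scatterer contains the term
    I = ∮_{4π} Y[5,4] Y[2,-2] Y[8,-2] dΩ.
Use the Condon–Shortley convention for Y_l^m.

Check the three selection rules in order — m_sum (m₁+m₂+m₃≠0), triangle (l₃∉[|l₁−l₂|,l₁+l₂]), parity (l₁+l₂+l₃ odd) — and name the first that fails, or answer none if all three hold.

triangle

m₁+m₂+m₃ = 4 − 2 − 2 = 0  ✓
triangle: |5−2|=3 ≤ l₃=8 ≤ 5+2=7  ✗
parity: l₁+l₂+l₃ = 15 is odd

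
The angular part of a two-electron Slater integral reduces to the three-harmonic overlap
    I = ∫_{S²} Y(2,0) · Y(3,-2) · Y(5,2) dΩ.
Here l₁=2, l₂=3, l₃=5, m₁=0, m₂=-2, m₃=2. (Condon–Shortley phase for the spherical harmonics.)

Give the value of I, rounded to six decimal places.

0.190188

Checks pass: Σm=0; 10 even; l₃=5∈[1,5].
(2·2+1)(2·3+1)(2·5+1) = 385
Δ: 0! 4! 6! / 11! → 1/2310
sum: t=0:+1/144 = 1/144
3j²(2 3 5; 0 0 0) = Δ·Π!·Σ² = 10/231  (sign -1)
sum: t=0:+1/480 = 1/480
3j²(2 3 5; 0 -2 2) = Δ·Π!·Σ² = 3/110  (sign -1)
combine: 4πI² = 385·10/231·3/110 = 5/11
take √, sign +1: I = 0.19018827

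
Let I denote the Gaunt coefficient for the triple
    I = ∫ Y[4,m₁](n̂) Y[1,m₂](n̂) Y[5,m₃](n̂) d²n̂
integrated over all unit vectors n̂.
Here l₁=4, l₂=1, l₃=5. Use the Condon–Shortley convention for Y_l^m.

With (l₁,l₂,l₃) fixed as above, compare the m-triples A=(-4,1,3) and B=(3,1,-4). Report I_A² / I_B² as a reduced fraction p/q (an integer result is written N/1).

Same 4,1,5: normalisation and zero-m 3j drop out of the ratio.
A: Δ: 0! 8! 2! / 11! → 1/495; sum: t=0:+1/80640 = 1/80640; 3j²(4 1 5; -4 1 3) = Δ·Π!·Σ² = 1/495  (sign +1)
B: Δ: 0! 8! 2! / 11! → 1/495; sum: t=0:+1/10080 = 1/10080; 3j²(4 1 5; 3 1 -4) = Δ·Π!·Σ² = 4/55  (sign -1)
I_A²/I_B² = (1/495)/(4/55) = 1/36

1/36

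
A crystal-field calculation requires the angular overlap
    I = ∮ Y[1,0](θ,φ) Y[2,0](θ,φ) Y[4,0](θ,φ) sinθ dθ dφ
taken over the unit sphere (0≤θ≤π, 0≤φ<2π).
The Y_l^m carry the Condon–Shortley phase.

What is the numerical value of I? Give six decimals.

|1−2|≤4≤1+2 violated ⇒ I = 0

0.000000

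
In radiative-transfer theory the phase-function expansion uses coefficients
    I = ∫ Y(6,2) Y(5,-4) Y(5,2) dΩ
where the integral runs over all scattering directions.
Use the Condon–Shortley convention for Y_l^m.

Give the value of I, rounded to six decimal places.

Rules hold: Σm=0, L=16 even, 1≤5≤11.
N = 13·11·11 = 1573
Δ = 6!·6!·4!/17! = 1/28588560
Racah Σ t=1..5: t=1:−1/345600 t=2:+1/13824 t=3:−1/5184 t=4:+1/13824 t=5:−1/345600 = -7/129600
⇒ 3j(6 5 5; 0 0 0)² = 80/7293, sgn +1
Racah Σ t=0..1: t=0:+1/207360 t=1:−1/103680 = -1/207360
⇒ 3j(6 5 5; 2 -4 2)² = 21/2431, sgn +1
4πI² = N·(3j₀)²·(3jₘ)² = 560/3757
I = +1·√(0.149055/4π) = 0.10891018

0.108910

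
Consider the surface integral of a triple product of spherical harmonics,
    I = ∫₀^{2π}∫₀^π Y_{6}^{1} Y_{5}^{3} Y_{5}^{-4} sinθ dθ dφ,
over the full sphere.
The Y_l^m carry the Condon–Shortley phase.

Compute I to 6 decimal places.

m-sum 0 ✓  L=16 even ✓  1≤5≤11 ✓
Π(2lᵢ+1) = 13×11×11 = 1573
triangle coeff Δ(6,5,5) = 1/28588560
Σ_t [1,5]: t=1:−1/345600 t=2:+1/13824 t=3:−1/5184 t=4:+1/13824 t=5:−1/345600 = -7/129600
(3j)²=80/7293 [(6 5 5; 0 0 0)], sign=+1
Σ_t [4,5]: t=4:+1/138240 t=5:−1/518400 = 11/2073600
(3j)²=77/4420 [(6 5 5; 1 3 -4)], sign=-1
⇒ 4πI² = 3388/11271
I = (-1)√(3388/11271/(4π)) = -0.15466268

-0.154663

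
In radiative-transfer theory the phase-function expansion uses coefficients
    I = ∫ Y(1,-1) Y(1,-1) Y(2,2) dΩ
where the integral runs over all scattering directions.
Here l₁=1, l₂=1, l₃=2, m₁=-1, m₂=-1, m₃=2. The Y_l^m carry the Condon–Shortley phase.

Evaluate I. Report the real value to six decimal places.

0.309019

Checks pass: Σm=0; 4 even; l₃=2∈[0,2].
(2·1+1)(2·1+1)(2·2+1) = 45
Δ: 0! 2! 2! / 5! → 1/30
sum: t=0:+1/1 = 1/1
3j²(1 1 2; 0 0 0) = Δ·Π!·Σ² = 2/15  (sign +1)
sum: t=0:+1/4 = 1/4
3j²(1 1 2; -1 -1 2) = Δ·Π!·Σ² = 1/5  (sign +1)
combine: 4πI² = 45·2/15·1/5 = 6/5
take √, sign +1: I = 0.30901936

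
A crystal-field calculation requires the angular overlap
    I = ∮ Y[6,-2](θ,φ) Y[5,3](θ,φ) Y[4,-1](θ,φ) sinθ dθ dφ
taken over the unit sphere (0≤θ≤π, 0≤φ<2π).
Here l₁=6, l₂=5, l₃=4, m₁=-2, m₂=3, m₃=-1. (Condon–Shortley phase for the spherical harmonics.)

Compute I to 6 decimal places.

Σlᵢ=15 odd — θ-integrand is odd under cosθ→−cosθ; I=0

0.000000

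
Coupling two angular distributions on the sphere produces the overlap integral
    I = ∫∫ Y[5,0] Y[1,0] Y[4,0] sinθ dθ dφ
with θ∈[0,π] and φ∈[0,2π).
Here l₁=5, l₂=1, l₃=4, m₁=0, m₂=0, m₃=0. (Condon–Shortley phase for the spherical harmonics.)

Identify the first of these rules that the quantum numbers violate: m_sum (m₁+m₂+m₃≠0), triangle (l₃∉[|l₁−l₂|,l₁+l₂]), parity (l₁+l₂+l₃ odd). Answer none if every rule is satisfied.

none

m₁+m₂+m₃ = 0 + 0 + 0 = 0  ✓
triangle: |5−1|=4 ≤ l₃=4 ≤ 5+1=6  ✓
parity: l₁+l₂+l₃ = 10 is even  ✓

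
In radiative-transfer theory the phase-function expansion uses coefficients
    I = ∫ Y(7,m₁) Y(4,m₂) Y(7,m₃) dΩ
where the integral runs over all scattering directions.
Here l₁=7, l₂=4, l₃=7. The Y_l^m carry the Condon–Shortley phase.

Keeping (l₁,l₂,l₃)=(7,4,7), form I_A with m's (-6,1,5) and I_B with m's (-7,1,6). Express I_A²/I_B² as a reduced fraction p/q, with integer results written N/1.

16/91

l's match ⇒ only the (l;m) 3-j factors differ between A and B.
A: triangle coeff Δ(7,4,7) = 1/58198140; Σ_t [3,4]: t=3:−1/87091200 t=4:+1/52254720 = 1/130636800; (3j)²=88/20349 [(7 4 7; -6 1 5)], sign=+1
B: triangle coeff Δ(7,4,7) = 1/58198140; Σ_t [4,4]: t=4:+1/522547200 = 1/522547200; (3j)²=143/5814 [(7 4 7; -7 1 6)], sign=-1
I_A²/I_B² = (88/20349)/(143/5814) = 16/91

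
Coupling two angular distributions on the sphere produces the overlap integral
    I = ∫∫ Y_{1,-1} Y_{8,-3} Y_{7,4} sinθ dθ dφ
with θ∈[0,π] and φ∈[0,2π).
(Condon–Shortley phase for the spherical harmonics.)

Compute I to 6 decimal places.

-0.096758

Checks pass: Σm=0; 16 even; l₃=7∈[7,9].
(2·1+1)(2·8+1)(2·7+1) = 765
Δ: 2! 0! 14! / 17! → 1/2040
sum: t=1:−1/25401600 = -1/25401600
3j²(1 8 7; 0 0 0) = Δ·Π!·Σ² = 8/255  (sign +1)
sum: t=2:+1/479001600 = 1/479001600
3j²(1 8 7; -1 -3 4) = Δ·Π!·Σ² = 1/204  (sign -1)
combine: 4πI² = 765·8/255·1/204 = 2/17
take √, sign -1: I = -0.09675772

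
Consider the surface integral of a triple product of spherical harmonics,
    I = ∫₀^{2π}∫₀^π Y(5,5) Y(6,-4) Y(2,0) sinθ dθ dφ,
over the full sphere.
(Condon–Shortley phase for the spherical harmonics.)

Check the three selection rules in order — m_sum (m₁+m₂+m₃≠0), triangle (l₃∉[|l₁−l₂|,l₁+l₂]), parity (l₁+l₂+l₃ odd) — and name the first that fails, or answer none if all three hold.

m_sum

m₁+m₂+m₃ = 5 − 4 + 0 = 1  ✗
triangle: |5−6|=1 ≤ l₃=2 ≤ 5+6=11
parity: l₁+l₂+l₃ = 13 is odd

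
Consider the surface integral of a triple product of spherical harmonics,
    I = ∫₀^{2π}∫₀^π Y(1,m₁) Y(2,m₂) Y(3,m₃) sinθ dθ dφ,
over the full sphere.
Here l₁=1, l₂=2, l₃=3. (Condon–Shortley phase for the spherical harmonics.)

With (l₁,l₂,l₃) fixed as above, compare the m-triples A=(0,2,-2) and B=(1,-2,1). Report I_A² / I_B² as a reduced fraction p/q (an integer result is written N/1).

l's match ⇒ only the (l;m) 3-j factors differ between A and B.
A: triangle coeff Δ(1,2,3) = 1/105; Σ_t [0,0]: t=0:+1/24 = 1/24; (3j)²=1/21 [(1 2 3; 0 2 -2)], sign=-1
B: triangle coeff Δ(1,2,3) = 1/105; Σ_t [0,0]: t=0:+1/48 = 1/48; (3j)²=1/105 [(1 2 3; 1 -2 1)], sign=+1
I_A²/I_B² = (1/21)/(1/105) = 5/1

5/1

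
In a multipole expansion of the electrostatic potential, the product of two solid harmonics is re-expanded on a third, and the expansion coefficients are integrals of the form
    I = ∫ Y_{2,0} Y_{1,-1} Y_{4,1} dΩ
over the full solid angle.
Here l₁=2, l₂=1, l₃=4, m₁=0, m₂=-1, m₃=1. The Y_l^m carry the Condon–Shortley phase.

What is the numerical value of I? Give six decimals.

0.000000

|2−1|≤4≤2+1 violated ⇒ I = 0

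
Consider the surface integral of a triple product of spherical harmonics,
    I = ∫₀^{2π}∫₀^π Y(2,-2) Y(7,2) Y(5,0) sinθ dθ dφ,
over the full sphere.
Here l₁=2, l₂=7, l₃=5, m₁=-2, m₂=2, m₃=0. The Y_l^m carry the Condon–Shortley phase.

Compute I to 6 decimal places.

Rules hold: Σm=0, L=14 even, 5≤5≤9.
N = 5·15·11 = 825
Δ = 4!·0!·10!/15! = 1/15015
Racah Σ t=2..2: t=2:+1/57600 = 1/57600
⇒ 3j(2 7 5; 0 0 0)² = 21/715, sgn -1
Racah Σ t=4..4: t=4:+1/345600 = 1/345600
⇒ 3j(2 7 5; -2 2 0)² = 6/715, sgn -1
4πI² = N·(3j₀)²·(3jₘ)² = 378/1859
I = +1·√(0.203335/4π) = 0.12720415

0.127204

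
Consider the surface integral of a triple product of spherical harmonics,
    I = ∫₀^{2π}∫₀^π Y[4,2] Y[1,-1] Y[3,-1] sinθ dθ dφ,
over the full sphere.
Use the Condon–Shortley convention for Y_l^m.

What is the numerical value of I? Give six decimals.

0.238414

Checks pass: Σm=0; 8 even; l₃=3∈[3,5].
(2·4+1)(2·1+1)(2·3+1) = 189
Δ: 2! 6! 0! / 9! → 1/252
sum: t=1:−1/36 = -1/36
3j²(4 1 3; 0 0 0) = Δ·Π!·Σ² = 4/63  (sign +1)
sum: t=0:+1/96 = 1/96
3j²(4 1 3; 2 -1 -1) = Δ·Π!·Σ² = 5/84  (sign +1)
combine: 4πI² = 189·4/63·5/84 = 5/7
take √, sign +1: I = 0.23841361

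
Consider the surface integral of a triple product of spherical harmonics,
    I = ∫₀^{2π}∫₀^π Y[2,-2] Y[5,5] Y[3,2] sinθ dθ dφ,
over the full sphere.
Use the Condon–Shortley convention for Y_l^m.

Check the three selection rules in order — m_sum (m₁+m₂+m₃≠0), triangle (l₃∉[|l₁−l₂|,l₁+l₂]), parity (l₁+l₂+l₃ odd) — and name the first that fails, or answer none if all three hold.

m_sum

azimuthal sum: -2 + 5 + 2 = 5  ✗
3 ≤ 3 ≤ 7 (triangle on l)
L = 2 + 5 + 3 = 10 (even)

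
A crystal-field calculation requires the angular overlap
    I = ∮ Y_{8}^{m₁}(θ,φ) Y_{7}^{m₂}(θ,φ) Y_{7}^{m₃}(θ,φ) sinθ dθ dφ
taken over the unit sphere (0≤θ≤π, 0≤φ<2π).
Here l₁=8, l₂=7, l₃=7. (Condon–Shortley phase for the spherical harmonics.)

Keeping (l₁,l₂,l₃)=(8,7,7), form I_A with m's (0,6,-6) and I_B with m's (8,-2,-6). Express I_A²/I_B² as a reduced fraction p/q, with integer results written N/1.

Same 8,7,7: normalisation and zero-m 3j drop out of the ratio.
A: Δ: 8! 8! 6! / 23! → 1/22086194130; sum: t=7:−1/18289152000 t=8:+1/195084288000 = -29/585252864000; 3j²(8 7 7; 0 6 -6) = Δ·Π!·Σ² = 10933/1560090  (sign +1)
B: Δ: 8! 8! 6! / 23! → 1/22086194130; sum: t=0:+1/195084288000 = 1/195084288000; 3j²(8 7 7; 8 -2 -6) = Δ·Π!·Σ² = 351/52003  (sign -1)
I_A²/I_B² = (10933/1560090)/(351/52003) = 841/810

841/810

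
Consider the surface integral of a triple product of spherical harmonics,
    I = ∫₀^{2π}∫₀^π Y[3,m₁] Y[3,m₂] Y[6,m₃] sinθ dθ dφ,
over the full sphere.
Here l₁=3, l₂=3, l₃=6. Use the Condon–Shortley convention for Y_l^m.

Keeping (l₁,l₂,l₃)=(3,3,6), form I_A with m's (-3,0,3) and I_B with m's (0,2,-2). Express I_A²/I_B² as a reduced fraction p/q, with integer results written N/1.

3/8

Same 3,3,6: normalisation and zero-m 3j drop out of the ratio.
A: Δ: 0! 6! 6! / 13! → 1/12012; sum: t=0:+1/25920 = 1/25920; 3j²(3 3 6; -3 0 3) = Δ·Π!·Σ² = 1/143  (sign -1)
B: Δ: 0! 6! 6! / 13! → 1/12012; sum: t=0:+1/4320 = 1/4320; 3j²(3 3 6; 0 2 -2) = Δ·Π!·Σ² = 8/429  (sign +1)
I_A²/I_B² = (1/143)/(8/429) = 3/8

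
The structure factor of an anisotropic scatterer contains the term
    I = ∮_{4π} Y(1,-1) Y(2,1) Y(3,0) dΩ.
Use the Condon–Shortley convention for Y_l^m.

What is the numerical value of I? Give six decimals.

0.143048

Rules hold: Σm=0, L=6 even, 1≤3≤3.
N = 3·5·7 = 105
Δ = 0!·2!·4!/7! = 1/105
Racah Σ t=0..0: t=0:+1/4 = 1/4
⇒ 3j(1 2 3; 0 0 0)² = 3/35, sgn -1
Racah Σ t=0..0: t=0:+1/12 = 1/12
⇒ 3j(1 2 3; -1 1 0)² = 1/35, sgn -1
4πI² = N·(3j₀)²·(3jₘ)² = 9/35
I = +1·√(0.257143/4π) = 0.14304817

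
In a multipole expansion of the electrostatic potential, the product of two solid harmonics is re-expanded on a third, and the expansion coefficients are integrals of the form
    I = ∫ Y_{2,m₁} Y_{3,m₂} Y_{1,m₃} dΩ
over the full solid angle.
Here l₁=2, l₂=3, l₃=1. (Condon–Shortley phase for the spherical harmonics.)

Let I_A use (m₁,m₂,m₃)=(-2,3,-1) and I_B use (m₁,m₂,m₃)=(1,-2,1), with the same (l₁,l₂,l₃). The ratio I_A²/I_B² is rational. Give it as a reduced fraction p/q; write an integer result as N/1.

Same 2,3,1: normalisation and zero-m 3j drop out of the ratio.
A: Δ: 4! 0! 2! / 7! → 1/105; sum: t=4:+1/48 = 1/48; 3j²(2 3 1; -2 3 -1) = Δ·Π!·Σ² = 1/7  (sign +1)
B: Δ: 4! 0! 2! / 7! → 1/105; sum: t=1:−1/12 = -1/12; 3j²(2 3 1; 1 -2 1) = Δ·Π!·Σ² = 2/21  (sign -1)
I_A²/I_B² = (1/7)/(2/21) = 3/2

3/2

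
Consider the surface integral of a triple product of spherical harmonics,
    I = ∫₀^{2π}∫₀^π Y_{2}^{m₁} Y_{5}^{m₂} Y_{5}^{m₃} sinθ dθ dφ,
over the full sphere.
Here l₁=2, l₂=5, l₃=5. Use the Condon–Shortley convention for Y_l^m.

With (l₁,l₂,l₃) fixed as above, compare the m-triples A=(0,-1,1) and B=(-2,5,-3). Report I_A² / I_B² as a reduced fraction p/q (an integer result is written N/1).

27/10

Shared (l₁,l₂,l₃)=(2,5,5): N and (l;000)² cancel in I_A²/I_B².
A: Δ = 2!·2!·8!/13! = 1/38610; Racah Σ t=0..2: t=0:+1/2304 t=1:−1/720 t=2:+1/5760 = -1/1280; ⇒ 3j(2 5 5; 0 -1 1)² = 27/1430, sgn -1
B: Δ = 2!·2!·8!/13! = 1/38610; Racah Σ t=2..2: t=2:+1/161280 = 1/161280; ⇒ 3j(2 5 5; -2 5 -3)² = 1/143, sgn +1
I_A²/I_B² = (27/1430)/(1/143) = 27/10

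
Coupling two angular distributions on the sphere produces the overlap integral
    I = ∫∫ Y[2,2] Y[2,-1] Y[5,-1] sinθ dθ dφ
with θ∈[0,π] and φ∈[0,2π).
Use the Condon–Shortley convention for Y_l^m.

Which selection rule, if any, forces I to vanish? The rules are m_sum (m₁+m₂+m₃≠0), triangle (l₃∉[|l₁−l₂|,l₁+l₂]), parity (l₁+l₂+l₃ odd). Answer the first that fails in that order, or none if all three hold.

triangle

Σmᵢ = 0  ✓
l₃∈[|l₁−l₂|,l₁+l₂]=[0,4], have l₃=5  ✗
Σlᵢ = 9 ⇒ odd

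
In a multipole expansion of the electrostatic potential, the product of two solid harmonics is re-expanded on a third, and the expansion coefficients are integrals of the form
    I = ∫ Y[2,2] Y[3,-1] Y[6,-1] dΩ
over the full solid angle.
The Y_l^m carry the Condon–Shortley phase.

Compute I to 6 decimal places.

|2−3|≤6≤2+3 violated ⇒ I = 0

0.000000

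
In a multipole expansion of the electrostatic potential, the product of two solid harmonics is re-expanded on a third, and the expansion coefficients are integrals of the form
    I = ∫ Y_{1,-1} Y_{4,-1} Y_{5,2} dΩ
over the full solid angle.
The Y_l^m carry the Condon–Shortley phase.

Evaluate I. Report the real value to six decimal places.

0.225034

m-sum 0 ✓  L=10 even ✓  3≤5≤5 ✓
Π(2lᵢ+1) = 3×9×11 = 297
triangle coeff Δ(1,4,5) = 1/495
Σ_t [0,0]: t=0:+1/576 = 1/576
(3j)²=5/99 [(1 4 5; 0 0 0)], sign=-1
Σ_t [0,0]: t=0:+1/1440 = 1/1440
(3j)²=7/165 [(1 4 5; -1 -1 2)], sign=-1
⇒ 4πI² = 7/11
I = (+1)√(7/11/(4π)) = 0.22503380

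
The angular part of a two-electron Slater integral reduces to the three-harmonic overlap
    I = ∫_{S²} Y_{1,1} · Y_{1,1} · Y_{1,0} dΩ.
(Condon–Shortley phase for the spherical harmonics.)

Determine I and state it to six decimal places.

0.000000

Σmᵢ = 2 ≠ 0, so the φ-integral vanishes; I = 0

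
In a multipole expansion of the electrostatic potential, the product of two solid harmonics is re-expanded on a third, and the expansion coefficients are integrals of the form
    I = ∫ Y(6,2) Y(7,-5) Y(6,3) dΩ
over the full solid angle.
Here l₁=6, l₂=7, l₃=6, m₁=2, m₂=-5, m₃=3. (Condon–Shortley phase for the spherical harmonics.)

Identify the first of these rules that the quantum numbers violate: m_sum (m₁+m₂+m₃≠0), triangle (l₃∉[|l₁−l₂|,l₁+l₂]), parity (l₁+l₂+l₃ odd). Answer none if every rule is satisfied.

parity

azimuthal sum: 2 − 5 + 3 = 0  ✓
1 ≤ 6 ≤ 13 (triangle on l)  ✓
L = 6 + 7 + 6 = 19 (odd)  ✗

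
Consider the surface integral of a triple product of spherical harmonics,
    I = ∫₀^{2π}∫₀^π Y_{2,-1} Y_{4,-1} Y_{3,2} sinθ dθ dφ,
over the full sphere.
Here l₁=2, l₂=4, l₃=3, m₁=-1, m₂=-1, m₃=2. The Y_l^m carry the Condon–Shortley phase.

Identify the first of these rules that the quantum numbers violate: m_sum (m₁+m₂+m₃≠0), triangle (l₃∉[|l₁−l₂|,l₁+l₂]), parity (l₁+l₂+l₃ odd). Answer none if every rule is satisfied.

parity

azimuthal sum: -1 − 1 + 2 = 0  ✓
2 ≤ 3 ≤ 6 (triangle on l)  ✓
L = 2 + 4 + 3 = 9 (odd)  ✗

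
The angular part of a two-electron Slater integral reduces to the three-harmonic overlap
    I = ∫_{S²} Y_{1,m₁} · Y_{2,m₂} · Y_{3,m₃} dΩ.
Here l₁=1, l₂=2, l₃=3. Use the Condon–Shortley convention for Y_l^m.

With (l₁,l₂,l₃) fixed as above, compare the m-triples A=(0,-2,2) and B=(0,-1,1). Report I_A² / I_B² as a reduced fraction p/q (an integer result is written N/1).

l's match ⇒ only the (l;m) 3-j factors differ between A and B.
A: triangle coeff Δ(1,2,3) = 1/105; Σ_t [0,0]: t=0:+1/24 = 1/24; (3j)²=1/21 [(1 2 3; 0 -2 2)], sign=-1
B: triangle coeff Δ(1,2,3) = 1/105; Σ_t [0,0]: t=0:+1/6 = 1/6; (3j)²=8/105 [(1 2 3; 0 -1 1)], sign=+1
I_A²/I_B² = (1/21)/(8/105) = 5/8

5/8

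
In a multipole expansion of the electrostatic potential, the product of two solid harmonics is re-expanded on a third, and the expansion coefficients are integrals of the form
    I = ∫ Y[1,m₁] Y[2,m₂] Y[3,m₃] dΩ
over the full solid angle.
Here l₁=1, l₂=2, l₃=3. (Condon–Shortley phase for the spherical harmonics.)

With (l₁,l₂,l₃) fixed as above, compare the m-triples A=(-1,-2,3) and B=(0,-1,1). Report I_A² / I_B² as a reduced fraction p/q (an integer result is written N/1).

15/8

Same 1,2,3: normalisation and zero-m 3j drop out of the ratio.
A: Δ: 0! 2! 4! / 7! → 1/105; sum: t=0:+1/48 = 1/48; 3j²(1 2 3; -1 -2 3) = Δ·Π!·Σ² = 1/7  (sign +1)
B: Δ: 0! 2! 4! / 7! → 1/105; sum: t=0:+1/6 = 1/6; 3j²(1 2 3; 0 -1 1) = Δ·Π!·Σ² = 8/105  (sign +1)
I_A²/I_B² = (1/7)/(8/105) = 15/8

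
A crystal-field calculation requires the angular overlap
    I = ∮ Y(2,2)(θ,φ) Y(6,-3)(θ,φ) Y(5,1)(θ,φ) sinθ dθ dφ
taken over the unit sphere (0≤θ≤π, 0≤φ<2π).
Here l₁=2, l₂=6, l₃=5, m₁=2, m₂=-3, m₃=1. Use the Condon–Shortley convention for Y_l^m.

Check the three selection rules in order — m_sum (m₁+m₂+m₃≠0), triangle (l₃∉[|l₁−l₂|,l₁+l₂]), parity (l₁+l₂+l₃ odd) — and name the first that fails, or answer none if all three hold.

parity

Σmᵢ = 0  ✓
l₃∈[|l₁−l₂|,l₁+l₂]=[4,8], have l₃=5  ✓
Σlᵢ = 13 ⇒ odd  ✗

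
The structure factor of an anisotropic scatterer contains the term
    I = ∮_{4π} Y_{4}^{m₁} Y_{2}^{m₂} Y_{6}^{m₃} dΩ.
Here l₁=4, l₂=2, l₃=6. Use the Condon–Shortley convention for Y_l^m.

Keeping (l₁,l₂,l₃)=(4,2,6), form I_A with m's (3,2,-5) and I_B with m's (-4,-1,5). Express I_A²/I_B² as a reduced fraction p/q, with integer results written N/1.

Same 4,2,6: normalisation and zero-m 3j drop out of the ratio.
A: Δ: 0! 8! 4! / 13! → 1/6435; sum: t=0:+1/120960 = 1/120960; 3j²(4 2 6; 3 2 -5) = Δ·Π!·Σ² = 2/39  (sign -1)
B: Δ: 0! 8! 4! / 13! → 1/6435; sum: t=0:+1/241920 = 1/241920; 3j²(4 2 6; -4 -1 5) = Δ·Π!·Σ² = 1/39  (sign -1)
I_A²/I_B² = (2/39)/(1/39) = 2/1

2/1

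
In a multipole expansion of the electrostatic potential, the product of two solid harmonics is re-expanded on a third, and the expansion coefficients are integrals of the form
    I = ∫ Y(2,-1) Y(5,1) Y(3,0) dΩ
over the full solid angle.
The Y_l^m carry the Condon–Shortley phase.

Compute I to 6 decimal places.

-0.214318

Checks pass: Σm=0; 10 even; l₃=3∈[3,7].
(2·2+1)(2·5+1)(2·3+1) = 385
Δ: 4! 0! 6! / 11! → 1/2310
sum: t=2:+1/144 = 1/144
3j²(2 5 3; 0 0 0) = Δ·Π!·Σ² = 10/231  (sign -1)
sum: t=3:−1/216 = -1/216
3j²(2 5 3; -1 1 0) = Δ·Π!·Σ² = 8/231  (sign +1)
combine: 4πI² = 385·10/231·8/231 = 400/693
take √, sign -1: I = -0.21431790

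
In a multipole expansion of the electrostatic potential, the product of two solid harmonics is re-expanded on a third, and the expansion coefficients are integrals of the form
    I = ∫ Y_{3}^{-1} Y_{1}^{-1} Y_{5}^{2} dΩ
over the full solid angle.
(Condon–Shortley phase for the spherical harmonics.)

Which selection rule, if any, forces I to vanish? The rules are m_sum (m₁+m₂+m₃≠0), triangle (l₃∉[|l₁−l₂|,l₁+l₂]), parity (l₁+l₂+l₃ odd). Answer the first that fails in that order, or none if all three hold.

triangle

Σmᵢ = 0  ✓
l₃∈[|l₁−l₂|,l₁+l₂]=[2,4], have l₃=5  ✗
Σlᵢ = 9 ⇒ odd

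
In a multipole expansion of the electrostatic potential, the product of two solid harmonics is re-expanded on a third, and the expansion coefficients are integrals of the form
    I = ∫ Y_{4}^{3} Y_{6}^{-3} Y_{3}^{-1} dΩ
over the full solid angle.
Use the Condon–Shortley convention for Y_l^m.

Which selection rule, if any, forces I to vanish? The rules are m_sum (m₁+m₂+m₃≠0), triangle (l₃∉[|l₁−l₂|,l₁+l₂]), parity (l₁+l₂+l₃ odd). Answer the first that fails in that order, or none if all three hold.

m_sum

azimuthal sum: 3 − 3 − 1 = -1  ✗
2 ≤ 3 ≤ 10 (triangle on l)
L = 4 + 6 + 3 = 13 (odd)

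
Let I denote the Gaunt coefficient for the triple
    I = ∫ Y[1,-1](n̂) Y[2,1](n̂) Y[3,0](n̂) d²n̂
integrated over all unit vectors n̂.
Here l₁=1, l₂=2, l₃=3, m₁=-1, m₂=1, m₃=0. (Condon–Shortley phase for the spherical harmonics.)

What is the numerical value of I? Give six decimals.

Checks pass: Σm=0; 6 even; l₃=3∈[1,3].
(2·1+1)(2·2+1)(2·3+1) = 105
Δ: 0! 2! 4! / 7! → 1/105
sum: t=0:+1/4 = 1/4
3j²(1 2 3; 0 0 0) = Δ·Π!·Σ² = 3/35  (sign -1)
sum: t=0:+1/12 = 1/12
3j²(1 2 3; -1 1 0) = Δ·Π!·Σ² = 1/35  (sign -1)
combine: 4πI² = 105·3/35·1/35 = 9/35
take √, sign +1: I = 0.14304817

0.143048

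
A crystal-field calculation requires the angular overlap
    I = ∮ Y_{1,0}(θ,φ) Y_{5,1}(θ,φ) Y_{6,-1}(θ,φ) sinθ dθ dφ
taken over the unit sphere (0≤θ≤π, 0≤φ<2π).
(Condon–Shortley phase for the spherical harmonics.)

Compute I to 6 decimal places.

-0.241725

m-sum 0 ✓  L=12 even ✓  4≤6≤6 ✓
Π(2lᵢ+1) = 3×11×13 = 429
triangle coeff Δ(1,5,6) = 1/858
Σ_t [0,0]: t=0:+1/14400 = 1/14400
(3j)²=6/143 [(1 5 6; 0 0 0)], sign=+1
Σ_t [0,0]: t=0:+1/17280 = 1/17280
(3j)²=35/858 [(1 5 6; 0 1 -1)], sign=-1
⇒ 4πI² = 105/143
I = (-1)√(105/143/(4π)) = -0.24172507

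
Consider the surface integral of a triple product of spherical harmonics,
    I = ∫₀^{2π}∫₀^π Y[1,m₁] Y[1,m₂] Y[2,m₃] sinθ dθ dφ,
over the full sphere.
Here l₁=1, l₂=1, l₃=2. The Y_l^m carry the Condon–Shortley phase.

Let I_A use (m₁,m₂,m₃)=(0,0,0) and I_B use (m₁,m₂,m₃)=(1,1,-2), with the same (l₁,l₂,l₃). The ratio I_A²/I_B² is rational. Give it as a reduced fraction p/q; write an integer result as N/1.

Same 1,1,2: normalisation and zero-m 3j drop out of the ratio.
A: Δ: 0! 2! 2! / 5! → 1/30; sum: t=0:+1/1 = 1/1; 3j²(1 1 2; 0 0 0) = Δ·Π!·Σ² = 2/15  (sign +1)
B: Δ: 0! 2! 2! / 5! → 1/30; sum: t=0:+1/4 = 1/4; 3j²(1 1 2; 1 1 -2) = Δ·Π!·Σ² = 1/5  (sign +1)
I_A²/I_B² = (2/15)/(1/5) = 2/3

2/3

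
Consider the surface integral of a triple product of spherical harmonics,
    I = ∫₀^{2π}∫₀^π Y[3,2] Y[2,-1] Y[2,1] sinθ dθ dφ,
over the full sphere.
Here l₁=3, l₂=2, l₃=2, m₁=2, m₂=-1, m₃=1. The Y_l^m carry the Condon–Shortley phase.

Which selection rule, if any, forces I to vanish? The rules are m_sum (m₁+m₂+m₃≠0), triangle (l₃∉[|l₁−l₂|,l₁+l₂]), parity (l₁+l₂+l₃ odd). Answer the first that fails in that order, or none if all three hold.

m_sum

azimuthal sum: 2 − 1 + 1 = 2  ✗
1 ≤ 2 ≤ 5 (triangle on l)
L = 3 + 2 + 2 = 7 (odd)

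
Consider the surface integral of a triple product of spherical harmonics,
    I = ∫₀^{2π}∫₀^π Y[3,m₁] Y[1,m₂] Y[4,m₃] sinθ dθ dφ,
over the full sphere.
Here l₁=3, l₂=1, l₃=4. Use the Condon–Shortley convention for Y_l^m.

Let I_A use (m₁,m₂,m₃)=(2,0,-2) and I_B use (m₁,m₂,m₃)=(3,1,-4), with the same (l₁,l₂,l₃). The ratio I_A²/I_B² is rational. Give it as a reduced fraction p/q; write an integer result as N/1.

Same 3,1,4: normalisation and zero-m 3j drop out of the ratio.
A: Δ: 0! 6! 2! / 9! → 1/252; sum: t=0:+1/120 = 1/120; 3j²(3 1 4; 2 0 -2) = Δ·Π!·Σ² = 1/21  (sign +1)
B: Δ: 0! 6! 2! / 9! → 1/252; sum: t=0:+1/1440 = 1/1440; 3j²(3 1 4; 3 1 -4) = Δ·Π!·Σ² = 1/9  (sign +1)
I_A²/I_B² = (1/21)/(1/9) = 3/7

3/7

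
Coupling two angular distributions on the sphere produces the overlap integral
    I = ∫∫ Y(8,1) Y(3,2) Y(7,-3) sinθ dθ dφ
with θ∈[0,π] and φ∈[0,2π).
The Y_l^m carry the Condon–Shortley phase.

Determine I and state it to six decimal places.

0.166232

m-sum 0 ✓  L=18 even ✓  5≤7≤11 ✓
Π(2lᵢ+1) = 17×7×15 = 1785
triangle coeff Δ(8,3,7) = 1/5290740
Σ_t [1,3]: t=1:−1/7257600 t=2:+1/2073600 t=3:−1/7257600 = 1/4838400
(3j)²=252/20995 [(8 3 7; 0 0 0)], sign=-1
Σ_t [3,4]: t=3:−1/11612160 t=4:+1/52254720 = -1/14929920
(3j)²=1225/75582 [(8 3 7; 1 2 -3)], sign=-1
⇒ 4πI² = 360150/1037153
I = (+1)√(360150/1037153/(4π)) = 0.16623228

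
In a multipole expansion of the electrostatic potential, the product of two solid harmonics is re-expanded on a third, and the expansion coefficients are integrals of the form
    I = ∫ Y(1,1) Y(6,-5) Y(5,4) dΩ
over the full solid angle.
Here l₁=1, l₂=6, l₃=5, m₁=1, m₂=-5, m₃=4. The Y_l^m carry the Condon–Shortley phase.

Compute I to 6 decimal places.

-0.303018

Rules hold: Σm=0, L=12 even, 5≤5≤7.
N = 3·13·11 = 429
Δ = 2!·0!·10!/13! = 1/858
Racah Σ t=1..1: t=1:−1/14400 = -1/14400
⇒ 3j(1 6 5; 0 0 0)² = 6/143, sgn +1
Racah Σ t=0..0: t=0:+1/725760 = 1/725760
⇒ 3j(1 6 5; 1 -5 4)² = 5/78, sgn -1
4πI² = N·(3j₀)²·(3jₘ)² = 15/13
I = -1·√(1.15385/4π) = -0.30301841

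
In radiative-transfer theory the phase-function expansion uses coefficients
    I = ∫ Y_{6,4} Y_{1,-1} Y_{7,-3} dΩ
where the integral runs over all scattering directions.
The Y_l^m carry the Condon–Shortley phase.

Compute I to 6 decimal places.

Checks pass: Σm=0; 14 even; l₃=7∈[5,7].
(2·6+1)(2·1+1)(2·7+1) = 585
Δ: 0! 12! 2! / 15! → 1/1365
sum: t=0:+1/518400 = 1/518400
3j²(6 1 7; 0 0 0) = Δ·Π!·Σ² = 7/195  (sign -1)
sum: t=0:+1/14515200 = 1/14515200
3j²(6 1 7; 4 -1 -3) = Δ·Π!·Σ² = 2/455  (sign +1)
combine: 4πI² = 585·7/195·2/455 = 6/65
take √, sign -1: I = -0.08570655

-0.085707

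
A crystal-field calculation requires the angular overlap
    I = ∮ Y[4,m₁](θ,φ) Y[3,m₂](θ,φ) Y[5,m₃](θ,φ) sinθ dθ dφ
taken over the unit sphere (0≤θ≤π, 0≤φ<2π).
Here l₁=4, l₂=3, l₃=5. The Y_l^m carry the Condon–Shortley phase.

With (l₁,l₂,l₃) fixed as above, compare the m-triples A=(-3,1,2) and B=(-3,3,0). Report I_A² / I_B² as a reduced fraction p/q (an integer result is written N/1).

686/225

Shared (l₁,l₂,l₃)=(4,3,5): N and (l;000)² cancel in I_A²/I_B².
A: Δ = 2!·6!·4!/13! = 1/180180; Racah Σ t=1..2: t=1:−1/4320 t=2:+1/960 = 7/8640; ⇒ 3j(4 3 5; -3 1 2)² = 343/12870, sgn -1
B: Δ = 2!·6!·4!/13! = 1/180180; Racah Σ t=2..2: t=2:+1/5760 = 1/5760; ⇒ 3j(4 3 5; -3 3 0)² = 5/572, sgn -1
I_A²/I_B² = (343/12870)/(5/572) = 686/225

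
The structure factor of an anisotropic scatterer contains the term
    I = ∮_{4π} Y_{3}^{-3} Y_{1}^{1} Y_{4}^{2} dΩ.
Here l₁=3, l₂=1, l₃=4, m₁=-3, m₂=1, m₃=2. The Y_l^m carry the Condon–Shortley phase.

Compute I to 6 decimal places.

Checks pass: Σm=0; 8 even; l₃=4∈[2,4].
(2·3+1)(2·1+1)(2·4+1) = 189
Δ: 0! 6! 2! / 9! → 1/252
sum: t=0:+1/36 = 1/36
3j²(3 1 4; 0 0 0) = Δ·Π!·Σ² = 4/63  (sign +1)
sum: t=0:+1/1440 = 1/1440
3j²(3 1 4; -3 1 2) = Δ·Π!·Σ² = 1/252  (sign +1)
combine: 4πI² = 189·4/63·1/252 = 1/21
take √, sign +1: I = 0.06155813

0.061558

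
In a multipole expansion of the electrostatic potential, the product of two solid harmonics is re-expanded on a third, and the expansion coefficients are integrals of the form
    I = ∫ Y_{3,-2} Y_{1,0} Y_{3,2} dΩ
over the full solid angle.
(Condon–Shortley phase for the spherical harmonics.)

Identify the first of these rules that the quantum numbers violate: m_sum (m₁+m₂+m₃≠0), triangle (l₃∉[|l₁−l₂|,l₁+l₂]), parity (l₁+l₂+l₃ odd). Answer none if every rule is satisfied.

azimuthal sum: -2 + 0 + 2 = 0  ✓
2 ≤ 3 ≤ 4 (triangle on l)  ✓
L = 3 + 1 + 3 = 7 (odd)  ✗

parity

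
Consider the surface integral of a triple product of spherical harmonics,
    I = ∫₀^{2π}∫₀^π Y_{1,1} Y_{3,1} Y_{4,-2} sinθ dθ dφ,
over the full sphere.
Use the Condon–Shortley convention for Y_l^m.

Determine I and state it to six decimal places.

Rules hold: Σm=0, L=8 even, 2≤4≤4.
N = 3·7·9 = 189
Δ = 0!·2!·6!/9! = 1/252
Racah Σ t=0..0: t=0:+1/36 = 1/36
⇒ 3j(1 3 4; 0 0 0)² = 4/63, sgn +1
Racah Σ t=0..0: t=0:+1/96 = 1/96
⇒ 3j(1 3 4; 1 1 -2)² = 5/84, sgn +1
4πI² = N·(3j₀)²·(3jₘ)² = 5/7
I = +1·√(0.714286/4π) = 0.23841361

0.238414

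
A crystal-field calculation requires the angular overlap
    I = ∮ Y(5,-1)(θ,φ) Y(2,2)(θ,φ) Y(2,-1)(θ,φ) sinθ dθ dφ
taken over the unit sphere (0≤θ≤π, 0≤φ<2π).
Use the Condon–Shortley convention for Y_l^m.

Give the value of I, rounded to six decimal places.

triangle: need 3≤l₃≤7, have 2; I=0

0.000000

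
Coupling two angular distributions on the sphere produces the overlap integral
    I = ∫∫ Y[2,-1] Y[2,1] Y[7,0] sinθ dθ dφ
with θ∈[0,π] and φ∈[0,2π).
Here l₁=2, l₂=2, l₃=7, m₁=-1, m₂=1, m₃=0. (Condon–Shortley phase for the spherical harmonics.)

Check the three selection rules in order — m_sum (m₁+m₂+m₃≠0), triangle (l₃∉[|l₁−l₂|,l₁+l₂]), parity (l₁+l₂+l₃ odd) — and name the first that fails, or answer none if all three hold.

triangle

azimuthal sum: -1 + 1 + 0 = 0  ✓
0 ≤ 7 ≤ 4 (triangle on l)  ✗
L = 2 + 2 + 7 = 11 (odd)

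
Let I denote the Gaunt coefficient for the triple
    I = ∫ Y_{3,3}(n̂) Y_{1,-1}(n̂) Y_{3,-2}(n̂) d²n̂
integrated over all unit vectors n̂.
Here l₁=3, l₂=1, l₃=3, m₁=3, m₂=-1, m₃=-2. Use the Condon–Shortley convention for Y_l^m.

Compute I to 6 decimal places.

0.000000

l₁+l₂+l₃=7 is odd: 3j(l;000)=0 ⇒ I=0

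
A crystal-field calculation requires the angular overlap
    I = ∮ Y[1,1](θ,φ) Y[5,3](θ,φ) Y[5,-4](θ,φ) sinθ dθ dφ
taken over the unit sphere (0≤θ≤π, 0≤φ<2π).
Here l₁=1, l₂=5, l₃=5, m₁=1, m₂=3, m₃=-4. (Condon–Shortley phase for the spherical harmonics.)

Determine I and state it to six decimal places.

l₁+l₂+l₃=11 is odd: 3j(l;000)=0 ⇒ I=0

0.000000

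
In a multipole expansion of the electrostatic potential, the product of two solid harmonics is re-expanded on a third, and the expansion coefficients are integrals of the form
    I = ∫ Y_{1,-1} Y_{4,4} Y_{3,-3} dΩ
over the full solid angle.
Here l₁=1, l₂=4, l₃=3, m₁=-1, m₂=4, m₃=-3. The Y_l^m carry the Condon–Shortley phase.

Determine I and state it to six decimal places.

m-sum 0 ✓  L=8 even ✓  3≤3≤5 ✓
Π(2lᵢ+1) = 3×9×7 = 189
triangle coeff Δ(1,4,3) = 1/252
Σ_t [1,1]: t=1:−1/36 = -1/36
(3j)²=4/63 [(1 4 3; 0 0 0)], sign=+1
Σ_t [2,2]: t=2:+1/1440 = 1/1440
(3j)²=1/9 [(1 4 3; -1 4 -3)], sign=+1
⇒ 4πI² = 4/3
I = (+1)√(4/3/(4π)) = 0.32573501

0.325735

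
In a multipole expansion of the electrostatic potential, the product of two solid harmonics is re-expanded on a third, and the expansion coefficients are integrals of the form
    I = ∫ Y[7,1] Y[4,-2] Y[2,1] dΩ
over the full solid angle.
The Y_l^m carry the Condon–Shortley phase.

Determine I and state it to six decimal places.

l₃=2 ∉ [3,11] — triangle fails ⇒ I = 0

0.000000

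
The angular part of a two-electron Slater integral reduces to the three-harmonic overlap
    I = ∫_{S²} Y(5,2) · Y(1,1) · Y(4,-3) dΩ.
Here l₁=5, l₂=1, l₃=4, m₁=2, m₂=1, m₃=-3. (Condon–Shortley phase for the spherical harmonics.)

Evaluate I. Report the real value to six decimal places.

0.085055

Rules hold: Σm=0, L=10 even, 4≤4≤6.
N = 11·3·9 = 297
Δ = 2!·8!·0!/11! = 1/495
Racah Σ t=1..1: t=1:−1/576 = -1/576
⇒ 3j(5 1 4; 0 0 0)² = 5/99, sgn -1
Racah Σ t=2..2: t=2:+1/10080 = 1/10080
⇒ 3j(5 1 4; 2 1 -3)² = 1/165, sgn -1
4πI² = N·(3j₀)²·(3jₘ)² = 1/11
I = +1·√(0.0909091/4π) = 0.08505478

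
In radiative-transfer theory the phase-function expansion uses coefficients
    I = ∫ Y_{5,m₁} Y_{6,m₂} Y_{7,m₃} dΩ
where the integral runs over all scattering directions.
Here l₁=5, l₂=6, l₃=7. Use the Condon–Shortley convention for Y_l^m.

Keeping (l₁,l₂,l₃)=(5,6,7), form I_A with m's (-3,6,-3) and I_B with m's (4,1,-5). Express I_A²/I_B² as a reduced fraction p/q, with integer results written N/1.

225/256

Shared (l₁,l₂,l₃)=(5,6,7): N and (l;000)² cancel in I_A²/I_B².
A: Δ = 4!·6!·8!/19! = 1/174594420; Racah Σ t=4..4: t=4:+1/46448640 = 1/46448640; ⇒ 3j(5 6 7; -3 6 -3)² = 75/8398, sgn +1
B: Δ = 4!·6!·8!/19! = 1/174594420; Racah Σ t=0..1: t=0:+1/14515200 t=1:−1/6220800 = -1/10886400; ⇒ 3j(5 6 7; 4 1 -5)² = 128/12597, sgn -1
I_A²/I_B² = (75/8398)/(128/12597) = 225/256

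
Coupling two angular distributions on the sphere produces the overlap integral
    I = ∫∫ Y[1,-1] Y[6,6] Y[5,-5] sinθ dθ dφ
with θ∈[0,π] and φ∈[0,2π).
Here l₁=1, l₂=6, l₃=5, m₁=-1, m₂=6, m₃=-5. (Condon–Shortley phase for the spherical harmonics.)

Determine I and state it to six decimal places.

m-sum 0 ✓  L=12 even ✓  5≤5≤7 ✓
Π(2lᵢ+1) = 3×13×11 = 429
triangle coeff Δ(1,6,5) = 1/858
Σ_t [1,1]: t=1:−1/14400 = -1/14400
(3j)²=6/143 [(1 6 5; 0 0 0)], sign=+1
Σ_t [2,2]: t=2:+1/7257600 = 1/7257600
(3j)²=1/13 [(1 6 5; -1 6 -5)], sign=+1
⇒ 4πI² = 18/13
I = (+1)√(18/13/(4π)) = 0.33194004

0.331940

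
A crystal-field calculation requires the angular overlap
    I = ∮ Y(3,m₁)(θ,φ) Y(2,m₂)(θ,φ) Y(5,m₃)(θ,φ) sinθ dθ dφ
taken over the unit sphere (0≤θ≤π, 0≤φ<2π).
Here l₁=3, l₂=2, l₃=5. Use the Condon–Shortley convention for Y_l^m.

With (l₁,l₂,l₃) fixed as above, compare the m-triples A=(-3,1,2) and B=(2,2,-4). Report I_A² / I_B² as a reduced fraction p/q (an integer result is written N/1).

Same 3,2,5: normalisation and zero-m 3j drop out of the ratio.
A: Δ: 0! 6! 4! / 11! → 1/2310; sum: t=0:+1/4320 = 1/4320; 3j²(3 2 5; -3 1 2) = Δ·Π!·Σ² = 1/330  (sign -1)
B: Δ: 0! 6! 4! / 11! → 1/2310; sum: t=0:+1/2880 = 1/2880; 3j²(3 2 5; 2 2 -4) = Δ·Π!·Σ² = 3/55  (sign -1)
I_A²/I_B² = (1/330)/(3/55) = 1/18

1/18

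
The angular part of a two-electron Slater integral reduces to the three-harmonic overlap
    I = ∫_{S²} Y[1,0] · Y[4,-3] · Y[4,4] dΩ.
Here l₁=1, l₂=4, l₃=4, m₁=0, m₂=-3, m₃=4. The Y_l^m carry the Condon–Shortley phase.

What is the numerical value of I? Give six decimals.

Σmᵢ = 1 ≠ 0, so the φ-integral vanishes; I = 0

0.000000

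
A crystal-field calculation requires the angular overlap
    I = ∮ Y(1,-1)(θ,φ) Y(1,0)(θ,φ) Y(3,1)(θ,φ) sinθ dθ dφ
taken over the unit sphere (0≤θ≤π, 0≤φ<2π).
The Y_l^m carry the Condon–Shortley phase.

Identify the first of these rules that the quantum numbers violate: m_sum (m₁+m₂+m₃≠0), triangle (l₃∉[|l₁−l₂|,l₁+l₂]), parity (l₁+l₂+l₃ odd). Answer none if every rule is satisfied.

triangle

Σmᵢ = 0  ✓
l₃∈[|l₁−l₂|,l₁+l₂]=[0,2], have l₃=3  ✗
Σlᵢ = 5 ⇒ odd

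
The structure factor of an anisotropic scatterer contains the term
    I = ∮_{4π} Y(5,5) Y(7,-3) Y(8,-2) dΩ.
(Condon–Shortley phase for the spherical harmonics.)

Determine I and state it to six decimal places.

m-sum 0 ✓  L=20 even ✓  2≤8≤12 ✓
Π(2lᵢ+1) = 11×15×17 = 2805
triangle coeff Δ(5,7,8) = 1/814773960
Σ_t [0,4]: t=0:+1/87091200 t=1:−1/4976640 t=2:+1/2073600 t=3:−1/4976640 t=4:+1/87091200 = 1/9676800
(3j)²=360/46189 [(5 7 8; 0 0 0)], sign=+1
Σ_t [0,0]: t=0:+1/298598400 = 1/298598400
(3j)²=525/46189 [(5 7 8; 5 -3 -2)], sign=+1
⇒ 4πI² = 2835000/11408683
I = (+1)√(2835000/11408683/(4π)) = 0.14062219

0.140622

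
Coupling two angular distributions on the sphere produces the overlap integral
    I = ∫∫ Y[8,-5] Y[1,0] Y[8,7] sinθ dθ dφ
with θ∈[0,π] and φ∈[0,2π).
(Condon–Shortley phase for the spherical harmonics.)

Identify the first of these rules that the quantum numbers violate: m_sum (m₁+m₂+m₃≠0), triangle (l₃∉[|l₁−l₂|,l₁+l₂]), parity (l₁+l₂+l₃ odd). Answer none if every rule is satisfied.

m_sum

azimuthal sum: -5 + 0 + 7 = 2  ✗
7 ≤ 8 ≤ 9 (triangle on l)
L = 8 + 1 + 8 = 17 (odd)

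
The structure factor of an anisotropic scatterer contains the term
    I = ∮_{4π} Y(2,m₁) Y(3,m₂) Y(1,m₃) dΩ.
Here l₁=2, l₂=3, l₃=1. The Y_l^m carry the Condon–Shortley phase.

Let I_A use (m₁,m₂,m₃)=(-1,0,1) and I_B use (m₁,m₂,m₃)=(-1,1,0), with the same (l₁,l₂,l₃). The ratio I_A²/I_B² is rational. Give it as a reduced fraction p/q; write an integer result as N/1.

3/8

Shared (l₁,l₂,l₃)=(2,3,1): N and (l;000)² cancel in I_A²/I_B².
A: Δ = 4!·0!·2!/7! = 1/105; Racah Σ t=3..3: t=3:−1/12 = -1/12; ⇒ 3j(2 3 1; -1 0 1)² = 1/35, sgn -1
B: Δ = 4!·0!·2!/7! = 1/105; Racah Σ t=3..3: t=3:−1/6 = -1/6; ⇒ 3j(2 3 1; -1 1 0)² = 8/105, sgn +1
I_A²/I_B² = (1/35)/(8/105) = 3/8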